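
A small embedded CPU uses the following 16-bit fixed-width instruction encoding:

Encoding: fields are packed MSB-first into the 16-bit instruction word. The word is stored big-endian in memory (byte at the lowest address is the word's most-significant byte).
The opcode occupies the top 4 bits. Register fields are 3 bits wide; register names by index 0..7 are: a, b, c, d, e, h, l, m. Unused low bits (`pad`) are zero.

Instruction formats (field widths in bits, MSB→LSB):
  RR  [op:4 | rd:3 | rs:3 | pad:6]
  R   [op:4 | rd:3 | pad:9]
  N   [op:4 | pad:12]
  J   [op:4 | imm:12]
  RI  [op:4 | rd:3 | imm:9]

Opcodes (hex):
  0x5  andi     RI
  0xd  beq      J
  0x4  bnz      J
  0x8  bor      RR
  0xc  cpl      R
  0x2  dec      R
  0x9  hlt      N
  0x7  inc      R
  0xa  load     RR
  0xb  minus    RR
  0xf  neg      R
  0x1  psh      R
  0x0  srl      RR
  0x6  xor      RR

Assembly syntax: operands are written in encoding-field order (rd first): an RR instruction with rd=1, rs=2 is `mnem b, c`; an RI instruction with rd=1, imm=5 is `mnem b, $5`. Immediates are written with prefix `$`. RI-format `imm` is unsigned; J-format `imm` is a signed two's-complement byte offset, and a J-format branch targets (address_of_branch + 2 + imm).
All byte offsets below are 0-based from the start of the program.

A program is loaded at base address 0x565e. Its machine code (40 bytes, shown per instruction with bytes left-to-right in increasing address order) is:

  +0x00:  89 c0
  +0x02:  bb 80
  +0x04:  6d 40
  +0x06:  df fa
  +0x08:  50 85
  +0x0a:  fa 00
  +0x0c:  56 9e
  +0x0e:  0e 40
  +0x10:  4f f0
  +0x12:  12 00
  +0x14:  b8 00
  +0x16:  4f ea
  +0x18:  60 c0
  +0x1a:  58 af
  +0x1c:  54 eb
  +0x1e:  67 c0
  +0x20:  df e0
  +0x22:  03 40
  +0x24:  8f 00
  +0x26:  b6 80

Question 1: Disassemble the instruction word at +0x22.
[22] 03 40 → 0x0340
  opcode bits[15:12]=0x0: srl/RR
  rd@[11:9]=0x1 ⇒ b
  rs@[8:6]=0x5 ⇒ h

srl b, h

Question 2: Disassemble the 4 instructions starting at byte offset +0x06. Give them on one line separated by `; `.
beq $-6; andi a, $133; neg h; andi d, $158

+0x06: df fa ⇒ word 0xdffa (big)
  op=0xdffa>>12=0xd ⇒ beq (J)
  imm@[11:0]=0xffa (s12→-6) ⇒ $-6
+0x08: 50 85 ⇒ word 0x5085 (big)
  op=0x5085>>12=0x5 ⇒ andi (RI)
  rd@[11:9]=0x0 ⇒ a
  imm@[8:0]=0x85 ⇒ $133
+0x0a: fa 00 ⇒ word 0xfa00 (big)
  op=0xfa00>>12=0xf ⇒ neg (R)
  rd@[11:9]=0x5 ⇒ h
+0x0c: 56 9e ⇒ word 0x569e (big)
  op=0x569e>>12=0x5 ⇒ andi (RI)
  rd@[11:9]=0x3 ⇒ d
  imm@[8:0]=0x9e ⇒ $158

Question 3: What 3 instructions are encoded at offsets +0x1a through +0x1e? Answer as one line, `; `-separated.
andi e, $175; andi c, $235; xor d, m

[1a] 58 af → 0x58af
  op=0x58af>>12=0x5 ⇒ andi (RI)
  [11:9] rd=4 = e
  [8:0] imm=175 = $175
[1c] 54 eb → 0x54eb
  op=0x54eb>>12=0x5 ⇒ andi (RI)
  [11:9] rd=2 = c
  [8:0] imm=235 = $235
[1e] 67 c0 → 0x67c0
  op=0x67c0>>12=0x6 ⇒ xor (RR)
  [11:9] rd=3 = d
  [8:6] rs=7 = m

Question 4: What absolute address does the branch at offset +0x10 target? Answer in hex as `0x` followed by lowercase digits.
0x5660

off 0x10: read 4f f0 as big → 0x4ff0
  op=0x4ff0>>12=0x4 ⇒ bnz (J)
  imm: (w>>0)&0xfff=0xff0 (s12→-16) → $-16
  target = base 0x565e + off 0x10 + 2 + imm -16 = 0x5660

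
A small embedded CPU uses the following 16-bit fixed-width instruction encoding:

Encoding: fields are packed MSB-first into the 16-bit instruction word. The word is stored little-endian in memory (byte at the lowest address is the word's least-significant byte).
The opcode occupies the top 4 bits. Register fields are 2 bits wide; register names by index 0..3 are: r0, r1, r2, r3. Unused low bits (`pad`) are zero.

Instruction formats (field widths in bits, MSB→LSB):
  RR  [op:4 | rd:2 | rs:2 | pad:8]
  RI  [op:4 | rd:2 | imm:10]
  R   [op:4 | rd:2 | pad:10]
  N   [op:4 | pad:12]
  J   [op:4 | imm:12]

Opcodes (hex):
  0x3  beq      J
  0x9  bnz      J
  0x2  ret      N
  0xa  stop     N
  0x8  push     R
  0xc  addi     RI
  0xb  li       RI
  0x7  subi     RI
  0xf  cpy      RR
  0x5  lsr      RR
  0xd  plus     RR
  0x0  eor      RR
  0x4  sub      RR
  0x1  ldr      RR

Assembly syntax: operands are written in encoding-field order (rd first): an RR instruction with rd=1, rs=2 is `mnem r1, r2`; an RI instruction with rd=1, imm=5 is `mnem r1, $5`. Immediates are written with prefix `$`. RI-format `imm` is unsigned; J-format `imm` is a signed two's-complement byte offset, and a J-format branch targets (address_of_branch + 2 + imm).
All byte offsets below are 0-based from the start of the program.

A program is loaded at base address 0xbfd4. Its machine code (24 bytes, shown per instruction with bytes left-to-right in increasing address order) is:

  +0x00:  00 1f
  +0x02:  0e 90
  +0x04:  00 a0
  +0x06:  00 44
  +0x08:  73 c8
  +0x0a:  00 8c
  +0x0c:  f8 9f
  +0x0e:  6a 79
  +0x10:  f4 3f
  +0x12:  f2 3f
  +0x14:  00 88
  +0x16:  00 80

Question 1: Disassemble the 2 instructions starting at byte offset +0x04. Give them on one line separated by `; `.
+0x04: 00 a0 ⇒ word 0xa000 (little)
  op=0xa000>>12=0xa ⇒ stop (N)
+0x06: 00 44 ⇒ word 0x4400 (little)
  op=0x4400>>12=0x4 ⇒ sub (RR)
  [11:10] rd=1 = r1
  [9:8] rs=0 = r0

stop; sub r1, r0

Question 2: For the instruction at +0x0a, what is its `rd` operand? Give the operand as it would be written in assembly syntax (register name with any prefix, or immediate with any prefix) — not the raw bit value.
off 0x0a: read 00 8c as little → 0x8c00
  top 4b → 0x8 → push [R]
  [11:10] rd=3 = r3

r3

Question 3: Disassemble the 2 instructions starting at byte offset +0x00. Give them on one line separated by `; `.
ldr r3, r3; bnz $14

[00] 00 1f → 0x1f00
  op=0x1f00>>12=0x1 ⇒ ldr (RR)
  [11:10] rd=3 = r3
  [9:8] rs=3 = r3
[02] 0e 90 → 0x900e
  op=0x900e>>12=0x9 ⇒ bnz (J)
  [11:0] imm=14 = $14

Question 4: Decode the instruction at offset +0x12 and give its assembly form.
off 0x12: read f2 3f as little → 0x3ff2
  opcode bits[15:12]=0x3: beq/J
  [11:0] imm=4082 (s12→-14) = $-14

beq $-14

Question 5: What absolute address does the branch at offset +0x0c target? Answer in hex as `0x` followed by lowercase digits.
0xbfda

@+0c  little-endian(f8 9f) = 0x9ff8
  opcode bits[15:12]=0x9: bnz/J
  [11:0] imm=4088 (s12→-8) = $-8
  target = base 0xbfd4 + off 0x0c + 2 + imm -8 = 0xbfda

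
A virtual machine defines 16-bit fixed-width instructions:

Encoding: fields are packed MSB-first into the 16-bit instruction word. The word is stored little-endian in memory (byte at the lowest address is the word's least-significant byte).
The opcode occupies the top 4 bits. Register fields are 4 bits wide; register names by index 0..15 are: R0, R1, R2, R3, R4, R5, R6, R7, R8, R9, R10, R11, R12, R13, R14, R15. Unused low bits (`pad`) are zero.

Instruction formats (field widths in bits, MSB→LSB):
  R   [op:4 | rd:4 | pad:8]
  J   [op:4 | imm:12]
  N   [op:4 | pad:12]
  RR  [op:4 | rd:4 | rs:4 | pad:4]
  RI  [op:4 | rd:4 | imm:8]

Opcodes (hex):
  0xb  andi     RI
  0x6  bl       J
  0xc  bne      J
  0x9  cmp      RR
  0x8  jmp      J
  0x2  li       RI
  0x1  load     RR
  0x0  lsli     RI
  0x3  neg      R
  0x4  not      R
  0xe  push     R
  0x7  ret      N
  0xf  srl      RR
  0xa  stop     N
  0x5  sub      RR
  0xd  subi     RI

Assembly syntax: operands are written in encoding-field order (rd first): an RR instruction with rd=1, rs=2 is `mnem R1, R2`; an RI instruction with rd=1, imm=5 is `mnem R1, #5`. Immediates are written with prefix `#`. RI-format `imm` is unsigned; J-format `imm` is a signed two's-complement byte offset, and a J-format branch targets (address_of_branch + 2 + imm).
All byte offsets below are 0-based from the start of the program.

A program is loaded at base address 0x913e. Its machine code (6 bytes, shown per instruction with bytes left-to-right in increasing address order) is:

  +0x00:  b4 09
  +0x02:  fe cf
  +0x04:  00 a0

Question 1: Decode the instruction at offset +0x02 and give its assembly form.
+0x02: fe cf ⇒ word 0xcffe (little)
  op=0xcffe>>12=0xc ⇒ bne (J)
  imm@[11:0]=0xffe (s12→-2) ⇒ #-2

bne #-2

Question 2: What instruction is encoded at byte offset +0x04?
stop

[04] 00 a0 → 0xa000
  top 4b → 0xa → stop [N]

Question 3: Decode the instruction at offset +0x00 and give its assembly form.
lsli R9, #180

[00] b4 09 → 0x09b4
  op=0x09b4>>12=0x0 ⇒ lsli (RI)
  rd@[11:8]=0x9 ⇒ R9
  imm@[7:0]=0xb4 ⇒ #180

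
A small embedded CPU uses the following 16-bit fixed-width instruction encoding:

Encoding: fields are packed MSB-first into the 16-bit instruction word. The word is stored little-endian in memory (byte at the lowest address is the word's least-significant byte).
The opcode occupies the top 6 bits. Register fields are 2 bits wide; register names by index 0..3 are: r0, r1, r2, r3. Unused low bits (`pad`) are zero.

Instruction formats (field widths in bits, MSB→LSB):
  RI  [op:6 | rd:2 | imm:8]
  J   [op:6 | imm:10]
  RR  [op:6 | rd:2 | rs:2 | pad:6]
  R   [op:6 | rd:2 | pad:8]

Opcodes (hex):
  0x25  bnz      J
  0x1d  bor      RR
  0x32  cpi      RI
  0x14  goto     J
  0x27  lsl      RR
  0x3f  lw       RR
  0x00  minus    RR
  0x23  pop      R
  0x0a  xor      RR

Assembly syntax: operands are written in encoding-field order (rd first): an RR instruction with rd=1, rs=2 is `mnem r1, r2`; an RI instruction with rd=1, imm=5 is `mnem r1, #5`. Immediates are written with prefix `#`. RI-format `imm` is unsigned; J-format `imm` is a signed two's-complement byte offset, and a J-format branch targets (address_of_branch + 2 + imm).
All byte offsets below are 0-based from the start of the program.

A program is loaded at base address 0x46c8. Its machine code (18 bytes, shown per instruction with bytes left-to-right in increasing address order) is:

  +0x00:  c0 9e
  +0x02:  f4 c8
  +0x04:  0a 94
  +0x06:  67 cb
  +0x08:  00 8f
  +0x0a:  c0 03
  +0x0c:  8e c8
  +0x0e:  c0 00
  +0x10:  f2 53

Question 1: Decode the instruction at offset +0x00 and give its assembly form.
off 0x00: read c0 9e as little → 0x9ec0
  opcode bits[15:10]=0x27: lsl/RR
  rd: (w>>8)&0x3=0x2 → r2
  rs: (w>>6)&0x3=0x3 → r3

lsl r2, r3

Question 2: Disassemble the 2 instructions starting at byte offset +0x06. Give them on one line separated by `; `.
+0x06: 67 cb ⇒ word 0xcb67 (little)
  op=0xcb67>>10=0x32 ⇒ cpi (RI)
  rd: (w>>8)&0x3=0x3 → r3
  imm: (w>>0)&0xff=0x67 → #103
+0x08: 00 8f ⇒ word 0x8f00 (little)
  op=0x8f00>>10=0x23 ⇒ pop (R)
  rd: (w>>8)&0x3=0x3 → r3

cpi r3, #103; pop r3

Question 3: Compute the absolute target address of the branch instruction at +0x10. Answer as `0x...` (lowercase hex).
0x46cc

off 0x10: read f2 53 as little → 0x53f2
  op=0x53f2>>10=0x14 ⇒ goto (J)
  [9:0] imm=1010 (s10→-14) = #-14
  target = base 0x46c8 + off 0x10 + 2 + imm -14 = 0x46cc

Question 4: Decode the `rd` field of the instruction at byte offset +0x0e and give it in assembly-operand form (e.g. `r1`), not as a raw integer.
@+0e  little-endian(c0 00) = 0x00c0
  op=0x00c0>>10=0x0 ⇒ minus (RR)
  [9:8] rd=0 = r0
  [7:6] rs=3 = r3

r0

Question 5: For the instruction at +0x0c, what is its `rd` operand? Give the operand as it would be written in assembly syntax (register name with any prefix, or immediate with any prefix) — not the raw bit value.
off 0x0c: read 8e c8 as little → 0xc88e
  opcode bits[15:10]=0x32: cpi/RI
  [9:8] rd=0 = r0
  [7:0] imm=142 = #142

r0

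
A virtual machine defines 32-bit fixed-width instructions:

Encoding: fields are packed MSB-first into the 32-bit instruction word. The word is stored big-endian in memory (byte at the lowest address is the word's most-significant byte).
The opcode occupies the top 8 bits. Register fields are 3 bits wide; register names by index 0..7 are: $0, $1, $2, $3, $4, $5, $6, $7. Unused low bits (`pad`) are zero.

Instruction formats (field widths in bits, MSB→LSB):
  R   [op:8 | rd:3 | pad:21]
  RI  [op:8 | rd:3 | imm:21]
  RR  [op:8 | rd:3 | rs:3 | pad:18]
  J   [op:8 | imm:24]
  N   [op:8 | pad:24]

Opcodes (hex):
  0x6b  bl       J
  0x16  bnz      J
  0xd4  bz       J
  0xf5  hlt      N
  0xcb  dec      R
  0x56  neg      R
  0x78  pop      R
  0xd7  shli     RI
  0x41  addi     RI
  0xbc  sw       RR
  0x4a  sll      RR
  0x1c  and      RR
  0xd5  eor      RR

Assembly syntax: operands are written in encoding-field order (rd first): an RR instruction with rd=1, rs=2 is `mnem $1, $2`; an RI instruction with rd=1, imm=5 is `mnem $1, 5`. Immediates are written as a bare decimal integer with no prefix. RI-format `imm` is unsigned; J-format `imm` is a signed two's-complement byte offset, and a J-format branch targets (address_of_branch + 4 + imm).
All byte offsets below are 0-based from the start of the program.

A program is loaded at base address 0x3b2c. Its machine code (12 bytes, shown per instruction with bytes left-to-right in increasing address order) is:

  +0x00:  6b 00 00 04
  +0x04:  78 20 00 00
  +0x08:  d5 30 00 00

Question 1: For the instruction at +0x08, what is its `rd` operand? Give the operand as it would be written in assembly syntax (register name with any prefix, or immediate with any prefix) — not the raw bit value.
+0x08: d5 30 00 00 ⇒ word 0xd5300000 (big)
  top 8b → 0xd5 → eor [RR]
  rd@[23:21]=0x1 ⇒ $1
  rs@[20:18]=0x4 ⇒ $4

$1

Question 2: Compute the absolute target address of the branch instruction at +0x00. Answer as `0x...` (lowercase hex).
0x3b34

@+00  big-endian(6b 00 00 04) = 0x6b000004
  op=0x6b000004>>24=0x6b ⇒ bl (J)
  imm: (w>>0)&0xffffff=0x4 → 4
  target = base 0x3b2c + off 0x00 + 4 + imm 4 = 0x3b34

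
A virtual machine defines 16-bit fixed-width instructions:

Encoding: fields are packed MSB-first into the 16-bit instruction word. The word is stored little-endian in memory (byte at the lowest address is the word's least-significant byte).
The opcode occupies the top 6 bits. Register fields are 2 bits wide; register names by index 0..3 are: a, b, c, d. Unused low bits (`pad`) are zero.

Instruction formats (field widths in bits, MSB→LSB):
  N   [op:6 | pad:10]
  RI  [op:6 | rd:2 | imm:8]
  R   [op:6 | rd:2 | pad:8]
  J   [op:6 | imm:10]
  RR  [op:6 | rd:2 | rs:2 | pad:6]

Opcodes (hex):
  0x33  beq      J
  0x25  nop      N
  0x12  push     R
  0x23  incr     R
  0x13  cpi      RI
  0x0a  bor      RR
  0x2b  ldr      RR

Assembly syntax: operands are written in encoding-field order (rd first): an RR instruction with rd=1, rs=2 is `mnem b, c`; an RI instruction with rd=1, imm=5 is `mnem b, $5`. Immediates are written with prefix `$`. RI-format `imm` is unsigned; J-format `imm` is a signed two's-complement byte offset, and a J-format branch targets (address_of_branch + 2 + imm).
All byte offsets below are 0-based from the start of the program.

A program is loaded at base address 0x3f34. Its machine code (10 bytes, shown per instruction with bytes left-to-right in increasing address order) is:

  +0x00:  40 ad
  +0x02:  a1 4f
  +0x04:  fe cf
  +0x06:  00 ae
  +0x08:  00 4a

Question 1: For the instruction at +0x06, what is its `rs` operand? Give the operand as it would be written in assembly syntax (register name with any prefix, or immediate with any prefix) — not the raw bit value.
@+06  little-endian(00 ae) = 0xae00
  top 6b → 0x2b → ldr [RR]
  [9:8] rd=2 = c
  [7:6] rs=0 = a

a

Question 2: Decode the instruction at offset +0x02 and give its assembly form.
off 0x02: read a1 4f as little → 0x4fa1
  op=0x4fa1>>10=0x13 ⇒ cpi (RI)
  rd: (w>>8)&0x3=0x3 → d
  imm: (w>>0)&0xff=0xa1 → $161

cpi d, $161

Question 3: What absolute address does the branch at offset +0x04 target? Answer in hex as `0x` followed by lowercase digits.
+0x04: fe cf ⇒ word 0xcffe (little)
  top 6b → 0x33 → beq [J]
  imm: (w>>0)&0x3ff=0x3fe (s10→-2) → $-2
  target = base 0x3f34 + off 0x04 + 2 + imm -2 = 0x3f38

0x3f38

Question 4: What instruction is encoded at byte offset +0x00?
ldr b, b

+0x00: 40 ad ⇒ word 0xad40 (little)
  opcode bits[15:10]=0x2b: ldr/RR
  rd@[9:8]=0x1 ⇒ b
  rs@[7:6]=0x1 ⇒ b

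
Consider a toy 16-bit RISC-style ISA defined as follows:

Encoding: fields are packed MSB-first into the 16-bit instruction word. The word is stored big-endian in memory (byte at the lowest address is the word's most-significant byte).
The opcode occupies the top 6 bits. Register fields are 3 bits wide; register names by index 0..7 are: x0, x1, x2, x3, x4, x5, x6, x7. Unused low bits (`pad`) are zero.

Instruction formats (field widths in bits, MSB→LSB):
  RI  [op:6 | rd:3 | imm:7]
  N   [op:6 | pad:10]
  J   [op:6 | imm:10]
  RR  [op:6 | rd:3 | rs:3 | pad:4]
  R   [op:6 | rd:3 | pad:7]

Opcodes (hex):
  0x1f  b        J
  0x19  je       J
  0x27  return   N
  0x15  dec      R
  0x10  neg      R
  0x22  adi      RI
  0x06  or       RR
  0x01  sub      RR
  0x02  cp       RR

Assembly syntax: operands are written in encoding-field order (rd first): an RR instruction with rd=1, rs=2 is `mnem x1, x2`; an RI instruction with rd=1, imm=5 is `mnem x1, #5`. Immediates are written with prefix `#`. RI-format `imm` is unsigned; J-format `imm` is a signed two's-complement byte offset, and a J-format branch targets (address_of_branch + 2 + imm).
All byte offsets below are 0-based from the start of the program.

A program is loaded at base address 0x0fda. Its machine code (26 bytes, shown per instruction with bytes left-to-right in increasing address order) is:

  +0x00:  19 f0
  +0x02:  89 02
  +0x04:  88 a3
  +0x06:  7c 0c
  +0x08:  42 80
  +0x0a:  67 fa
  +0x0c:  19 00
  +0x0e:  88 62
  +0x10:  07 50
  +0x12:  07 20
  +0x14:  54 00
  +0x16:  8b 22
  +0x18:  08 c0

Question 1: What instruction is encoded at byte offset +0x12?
sub x6, x2

[12] 07 20 → 0x0720
  top 6b → 0x1 → sub [RR]
  rd: (w>>7)&0x7=0x6 → x6
  rs: (w>>4)&0x7=0x2 → x2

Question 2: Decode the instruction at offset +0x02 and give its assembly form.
adi x2, #2

@+02  big-endian(89 02) = 0x8902
  opcode bits[15:10]=0x22: adi/RI
  rd: (w>>7)&0x7=0x2 → x2
  imm: (w>>0)&0x7f=0x2 → #2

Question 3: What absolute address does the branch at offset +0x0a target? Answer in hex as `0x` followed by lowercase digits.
[0a] 67 fa → 0x67fa
  top 6b → 0x19 → je [J]
  imm: (w>>0)&0x3ff=0x3fa (s10→-6) → #-6
  target = base 0x0fda + off 0x0a + 2 + imm -6 = 0x0fe0

0x0fe0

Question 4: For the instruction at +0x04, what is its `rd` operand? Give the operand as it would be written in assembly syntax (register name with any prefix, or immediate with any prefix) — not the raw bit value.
x1

+0x04: 88 a3 ⇒ word 0x88a3 (big)
  op=0x88a3>>10=0x22 ⇒ adi (RI)
  rd@[9:7]=0x1 ⇒ x1
  imm@[6:0]=0x23 ⇒ #35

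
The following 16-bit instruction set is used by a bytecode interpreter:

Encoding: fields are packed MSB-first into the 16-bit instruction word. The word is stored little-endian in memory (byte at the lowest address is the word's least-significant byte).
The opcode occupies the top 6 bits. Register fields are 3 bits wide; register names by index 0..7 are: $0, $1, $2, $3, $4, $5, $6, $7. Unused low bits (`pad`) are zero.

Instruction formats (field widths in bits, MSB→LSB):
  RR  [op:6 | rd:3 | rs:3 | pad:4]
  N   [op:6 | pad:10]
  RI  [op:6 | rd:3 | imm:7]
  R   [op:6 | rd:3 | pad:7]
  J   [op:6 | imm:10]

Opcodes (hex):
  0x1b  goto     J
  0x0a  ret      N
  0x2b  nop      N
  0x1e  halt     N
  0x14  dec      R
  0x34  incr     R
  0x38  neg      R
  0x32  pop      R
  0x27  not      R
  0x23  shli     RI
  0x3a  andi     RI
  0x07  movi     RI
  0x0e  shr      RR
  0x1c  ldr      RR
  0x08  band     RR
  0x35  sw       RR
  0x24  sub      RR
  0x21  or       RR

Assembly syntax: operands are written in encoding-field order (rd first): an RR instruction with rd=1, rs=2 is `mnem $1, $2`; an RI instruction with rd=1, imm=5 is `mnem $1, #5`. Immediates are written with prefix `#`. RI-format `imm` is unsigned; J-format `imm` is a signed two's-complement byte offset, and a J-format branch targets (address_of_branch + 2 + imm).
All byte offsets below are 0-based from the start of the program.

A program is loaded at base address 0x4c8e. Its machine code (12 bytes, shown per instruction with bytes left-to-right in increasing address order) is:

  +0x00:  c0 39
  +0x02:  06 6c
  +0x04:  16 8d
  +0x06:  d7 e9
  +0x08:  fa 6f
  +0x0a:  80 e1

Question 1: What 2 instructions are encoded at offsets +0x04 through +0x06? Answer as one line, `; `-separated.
[04] 16 8d → 0x8d16
  op=0x8d16>>10=0x23 ⇒ shli (RI)
  [9:7] rd=2 = $2
  [6:0] imm=22 = #22
[06] d7 e9 → 0xe9d7
  op=0xe9d7>>10=0x3a ⇒ andi (RI)
  [9:7] rd=3 = $3
  [6:0] imm=87 = #87

shli $2, #22; andi $3, #87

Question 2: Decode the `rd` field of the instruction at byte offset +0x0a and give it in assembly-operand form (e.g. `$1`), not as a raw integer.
$3

[0a] 80 e1 → 0xe180
  top 6b → 0x38 → neg [R]
  rd: (w>>7)&0x7=0x3 → $3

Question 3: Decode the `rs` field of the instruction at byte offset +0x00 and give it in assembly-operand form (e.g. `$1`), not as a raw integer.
$4

+0x00: c0 39 ⇒ word 0x39c0 (little)
  op=0x39c0>>10=0xe ⇒ shr (RR)
  [9:7] rd=3 = $3
  [6:4] rs=4 = $4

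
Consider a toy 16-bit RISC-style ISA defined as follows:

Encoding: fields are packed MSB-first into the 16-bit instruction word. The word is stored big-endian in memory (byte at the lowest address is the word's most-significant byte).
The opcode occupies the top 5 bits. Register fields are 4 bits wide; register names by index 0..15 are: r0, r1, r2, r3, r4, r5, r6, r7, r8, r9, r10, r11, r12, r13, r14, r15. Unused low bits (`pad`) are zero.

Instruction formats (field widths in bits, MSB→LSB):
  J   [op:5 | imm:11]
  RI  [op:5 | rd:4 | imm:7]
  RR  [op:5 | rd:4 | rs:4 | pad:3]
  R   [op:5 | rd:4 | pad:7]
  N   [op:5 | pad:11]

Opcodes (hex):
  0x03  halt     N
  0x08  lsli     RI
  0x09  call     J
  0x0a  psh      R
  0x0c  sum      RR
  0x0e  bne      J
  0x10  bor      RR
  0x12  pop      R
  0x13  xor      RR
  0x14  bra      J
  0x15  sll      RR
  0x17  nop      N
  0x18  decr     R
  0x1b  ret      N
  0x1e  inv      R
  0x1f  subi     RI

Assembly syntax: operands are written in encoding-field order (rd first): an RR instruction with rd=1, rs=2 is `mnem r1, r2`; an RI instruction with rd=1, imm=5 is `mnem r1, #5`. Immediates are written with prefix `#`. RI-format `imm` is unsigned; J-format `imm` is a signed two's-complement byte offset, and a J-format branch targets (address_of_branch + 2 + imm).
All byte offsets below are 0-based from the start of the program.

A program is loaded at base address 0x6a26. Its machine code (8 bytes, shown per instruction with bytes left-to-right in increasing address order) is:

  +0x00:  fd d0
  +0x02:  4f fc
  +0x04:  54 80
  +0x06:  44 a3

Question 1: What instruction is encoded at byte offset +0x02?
off 0x02: read 4f fc as big → 0x4ffc
  top 5b → 0x9 → call [J]
  imm: (w>>0)&0x7ff=0x7fc (s11→-4) → #-4

call #-4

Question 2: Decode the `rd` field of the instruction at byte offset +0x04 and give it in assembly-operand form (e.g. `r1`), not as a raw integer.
r9

@+04  big-endian(54 80) = 0x5480
  op=0x5480>>11=0xa ⇒ psh (R)
  [10:7] rd=9 = r9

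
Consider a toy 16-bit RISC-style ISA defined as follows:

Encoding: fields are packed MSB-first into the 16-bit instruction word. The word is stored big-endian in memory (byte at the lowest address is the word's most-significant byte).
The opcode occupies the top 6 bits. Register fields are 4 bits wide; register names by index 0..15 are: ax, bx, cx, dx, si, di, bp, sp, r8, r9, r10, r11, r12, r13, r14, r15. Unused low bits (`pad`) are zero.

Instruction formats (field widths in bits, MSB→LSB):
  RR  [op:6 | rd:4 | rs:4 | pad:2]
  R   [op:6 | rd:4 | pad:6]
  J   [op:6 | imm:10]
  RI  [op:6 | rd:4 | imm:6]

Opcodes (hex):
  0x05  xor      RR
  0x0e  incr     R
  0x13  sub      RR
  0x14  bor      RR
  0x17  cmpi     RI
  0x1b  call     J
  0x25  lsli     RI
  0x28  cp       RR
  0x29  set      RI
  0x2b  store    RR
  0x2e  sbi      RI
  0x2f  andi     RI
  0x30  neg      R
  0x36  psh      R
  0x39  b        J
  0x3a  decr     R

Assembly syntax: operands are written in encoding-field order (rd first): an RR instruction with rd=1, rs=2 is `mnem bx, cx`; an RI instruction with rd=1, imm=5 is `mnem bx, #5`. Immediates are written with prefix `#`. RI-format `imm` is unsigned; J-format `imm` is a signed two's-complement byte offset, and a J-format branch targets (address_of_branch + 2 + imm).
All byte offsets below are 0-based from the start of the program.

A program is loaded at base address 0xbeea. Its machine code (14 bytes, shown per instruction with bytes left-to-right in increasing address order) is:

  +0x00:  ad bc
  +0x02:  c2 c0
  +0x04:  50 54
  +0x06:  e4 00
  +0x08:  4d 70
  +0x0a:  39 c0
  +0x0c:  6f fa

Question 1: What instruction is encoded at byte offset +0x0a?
incr sp

off 0x0a: read 39 c0 as big → 0x39c0
  opcode bits[15:10]=0xe: incr/R
  rd: (w>>6)&0xf=0x7 → sp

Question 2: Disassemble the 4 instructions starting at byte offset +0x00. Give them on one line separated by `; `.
+0x00: ad bc ⇒ word 0xadbc (big)
  opcode bits[15:10]=0x2b: store/RR
  [9:6] rd=6 = bp
  [5:2] rs=15 = r15
+0x02: c2 c0 ⇒ word 0xc2c0 (big)
  opcode bits[15:10]=0x30: neg/R
  [9:6] rd=11 = r11
+0x04: 50 54 ⇒ word 0x5054 (big)
  opcode bits[15:10]=0x14: bor/RR
  [9:6] rd=1 = bx
  [5:2] rs=5 = di
+0x06: e4 00 ⇒ word 0xe400 (big)
  opcode bits[15:10]=0x39: b/J
  [9:0] imm=0 = #0

store bp, r15; neg r11; bor bx, di; b #0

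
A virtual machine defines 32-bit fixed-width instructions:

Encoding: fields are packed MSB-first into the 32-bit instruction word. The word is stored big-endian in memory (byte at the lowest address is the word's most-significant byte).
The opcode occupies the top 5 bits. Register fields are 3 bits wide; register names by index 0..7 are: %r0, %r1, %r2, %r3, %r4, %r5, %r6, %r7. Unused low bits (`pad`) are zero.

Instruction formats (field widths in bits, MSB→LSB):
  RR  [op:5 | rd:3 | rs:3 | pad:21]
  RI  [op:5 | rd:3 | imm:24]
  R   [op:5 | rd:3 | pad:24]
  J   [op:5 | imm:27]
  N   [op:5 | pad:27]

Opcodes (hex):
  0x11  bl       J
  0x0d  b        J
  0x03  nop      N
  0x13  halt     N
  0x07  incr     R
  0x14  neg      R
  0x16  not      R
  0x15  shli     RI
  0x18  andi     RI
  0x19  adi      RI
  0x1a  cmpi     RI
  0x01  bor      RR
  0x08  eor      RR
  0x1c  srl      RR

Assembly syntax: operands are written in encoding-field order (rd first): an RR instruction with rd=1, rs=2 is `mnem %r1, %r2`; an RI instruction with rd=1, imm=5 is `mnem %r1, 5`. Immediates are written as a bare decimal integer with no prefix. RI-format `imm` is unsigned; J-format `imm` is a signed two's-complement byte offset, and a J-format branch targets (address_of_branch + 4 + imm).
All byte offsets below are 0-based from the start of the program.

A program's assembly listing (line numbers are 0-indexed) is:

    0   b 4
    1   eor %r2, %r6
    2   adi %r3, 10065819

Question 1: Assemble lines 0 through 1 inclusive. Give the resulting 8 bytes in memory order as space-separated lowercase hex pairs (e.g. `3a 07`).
68 00 00 04 42 c0 00 00

L0: b op=0xd:5|imm=4:27 ⇒ 0x68000004 ⇒ big 68 00 00 04
L1: eor op=0x8:5|rd=2:3|rs=6:3|pad=0:21 ⇒ 0x42c00000 ⇒ big 42 c0 00 00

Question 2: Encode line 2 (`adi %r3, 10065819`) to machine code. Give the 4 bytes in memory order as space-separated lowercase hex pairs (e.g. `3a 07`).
L2: adi op=0x19:5|rd=3:3|imm=10065819:24 ⇒ 0xcb99979b ⇒ big cb 99 97 9b

cb 99 97 9b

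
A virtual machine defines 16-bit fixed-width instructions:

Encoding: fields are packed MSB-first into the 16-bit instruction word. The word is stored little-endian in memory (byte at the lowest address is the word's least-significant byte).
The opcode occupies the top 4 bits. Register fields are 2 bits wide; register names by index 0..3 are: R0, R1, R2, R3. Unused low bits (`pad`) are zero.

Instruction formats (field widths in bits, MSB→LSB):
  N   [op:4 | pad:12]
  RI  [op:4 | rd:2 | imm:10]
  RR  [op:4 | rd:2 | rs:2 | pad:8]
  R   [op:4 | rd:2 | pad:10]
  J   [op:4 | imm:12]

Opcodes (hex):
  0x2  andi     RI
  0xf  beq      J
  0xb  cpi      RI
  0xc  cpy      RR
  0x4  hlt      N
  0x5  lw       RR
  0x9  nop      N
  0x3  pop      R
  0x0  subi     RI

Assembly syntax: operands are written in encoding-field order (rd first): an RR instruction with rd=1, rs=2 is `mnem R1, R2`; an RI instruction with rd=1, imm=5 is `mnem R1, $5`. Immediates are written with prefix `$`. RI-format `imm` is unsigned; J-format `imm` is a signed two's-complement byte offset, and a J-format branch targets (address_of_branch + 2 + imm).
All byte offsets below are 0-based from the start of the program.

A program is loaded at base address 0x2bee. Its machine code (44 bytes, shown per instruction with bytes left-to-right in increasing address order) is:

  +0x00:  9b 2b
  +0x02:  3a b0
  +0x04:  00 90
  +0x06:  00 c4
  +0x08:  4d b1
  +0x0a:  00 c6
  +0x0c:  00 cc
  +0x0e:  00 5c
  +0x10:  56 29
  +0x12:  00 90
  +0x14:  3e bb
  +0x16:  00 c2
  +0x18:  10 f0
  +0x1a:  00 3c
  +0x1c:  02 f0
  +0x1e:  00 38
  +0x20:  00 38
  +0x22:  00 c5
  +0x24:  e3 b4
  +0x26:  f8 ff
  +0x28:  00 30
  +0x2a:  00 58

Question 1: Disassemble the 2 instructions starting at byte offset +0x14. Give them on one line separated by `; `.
cpi R2, $830; cpy R0, R2

[14] 3e bb → 0xbb3e
  opcode bits[15:12]=0xb: cpi/RI
  rd: (w>>10)&0x3=0x2 → R2
  imm: (w>>0)&0x3ff=0x33e → $830
[16] 00 c2 → 0xc200
  opcode bits[15:12]=0xc: cpy/RR
  rd: (w>>10)&0x3=0x0 → R0
  rs: (w>>8)&0x3=0x2 → R2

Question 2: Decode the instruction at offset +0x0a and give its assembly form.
@+0a  little-endian(00 c6) = 0xc600
  top 4b → 0xc → cpy [RR]
  rd: (w>>10)&0x3=0x1 → R1
  rs: (w>>8)&0x3=0x2 → R2

cpy R1, R2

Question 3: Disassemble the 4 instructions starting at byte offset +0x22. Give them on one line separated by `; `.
cpy R1, R1; cpi R1, $227; beq $-8; pop R0

@+22  little-endian(00 c5) = 0xc500
  top 4b → 0xc → cpy [RR]
  [11:10] rd=1 = R1
  [9:8] rs=1 = R1
@+24  little-endian(e3 b4) = 0xb4e3
  top 4b → 0xb → cpi [RI]
  [11:10] rd=1 = R1
  [9:0] imm=227 = $227
@+26  little-endian(f8 ff) = 0xfff8
  top 4b → 0xf → beq [J]
  [11:0] imm=4088 (s12→-8) = $-8
@+28  little-endian(00 30) = 0x3000
  top 4b → 0x3 → pop [R]
  [11:10] rd=0 = R0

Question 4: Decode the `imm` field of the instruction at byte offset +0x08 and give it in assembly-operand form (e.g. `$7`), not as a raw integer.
$333

@+08  little-endian(4d b1) = 0xb14d
  op=0xb14d>>12=0xb ⇒ cpi (RI)
  rd@[11:10]=0x0 ⇒ R0
  imm@[9:0]=0x14d ⇒ $333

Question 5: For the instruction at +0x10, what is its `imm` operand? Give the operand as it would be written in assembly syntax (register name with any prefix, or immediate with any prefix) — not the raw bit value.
off 0x10: read 56 29 as little → 0x2956
  opcode bits[15:12]=0x2: andi/RI
  rd@[11:10]=0x2 ⇒ R2
  imm@[9:0]=0x156 ⇒ $342

$342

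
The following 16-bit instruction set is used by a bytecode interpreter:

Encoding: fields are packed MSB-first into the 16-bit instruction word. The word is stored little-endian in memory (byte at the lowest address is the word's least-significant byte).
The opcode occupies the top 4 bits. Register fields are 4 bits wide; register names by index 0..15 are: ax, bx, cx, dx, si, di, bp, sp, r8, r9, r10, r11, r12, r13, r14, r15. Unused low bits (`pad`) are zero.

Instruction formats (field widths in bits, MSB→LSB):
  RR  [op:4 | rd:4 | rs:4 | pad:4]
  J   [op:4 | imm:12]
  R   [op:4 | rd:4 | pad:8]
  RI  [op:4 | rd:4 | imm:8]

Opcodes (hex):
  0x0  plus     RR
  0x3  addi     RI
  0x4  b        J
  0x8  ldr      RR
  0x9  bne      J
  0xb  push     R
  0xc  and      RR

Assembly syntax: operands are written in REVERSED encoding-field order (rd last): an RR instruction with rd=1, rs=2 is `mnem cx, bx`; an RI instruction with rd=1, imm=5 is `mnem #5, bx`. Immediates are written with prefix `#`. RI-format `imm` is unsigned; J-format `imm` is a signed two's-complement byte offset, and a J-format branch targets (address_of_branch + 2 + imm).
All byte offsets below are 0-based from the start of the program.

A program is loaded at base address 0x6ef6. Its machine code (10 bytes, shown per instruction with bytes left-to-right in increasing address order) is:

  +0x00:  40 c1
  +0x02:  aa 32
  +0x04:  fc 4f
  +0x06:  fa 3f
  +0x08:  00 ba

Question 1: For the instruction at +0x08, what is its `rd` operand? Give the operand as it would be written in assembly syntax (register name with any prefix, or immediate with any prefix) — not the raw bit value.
[08] 00 ba → 0xba00
  opcode bits[15:12]=0xb: push/R
  rd@[11:8]=0xa ⇒ r10

r10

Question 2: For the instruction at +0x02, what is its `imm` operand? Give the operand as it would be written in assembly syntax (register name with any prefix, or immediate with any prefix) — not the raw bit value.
#170

+0x02: aa 32 ⇒ word 0x32aa (little)
  top 4b → 0x3 → addi [RI]
  [11:8] rd=2 = cx
  [7:0] imm=170 = #170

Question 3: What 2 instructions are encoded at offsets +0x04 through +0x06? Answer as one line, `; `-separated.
b #-4; addi #250, r15

[04] fc 4f → 0x4ffc
  top 4b → 0x4 → b [J]
  imm: (w>>0)&0xfff=0xffc (s12→-4) → #-4
[06] fa 3f → 0x3ffa
  top 4b → 0x3 → addi [RI]
  rd: (w>>8)&0xf=0xf → r15
  imm: (w>>0)&0xff=0xfa → #250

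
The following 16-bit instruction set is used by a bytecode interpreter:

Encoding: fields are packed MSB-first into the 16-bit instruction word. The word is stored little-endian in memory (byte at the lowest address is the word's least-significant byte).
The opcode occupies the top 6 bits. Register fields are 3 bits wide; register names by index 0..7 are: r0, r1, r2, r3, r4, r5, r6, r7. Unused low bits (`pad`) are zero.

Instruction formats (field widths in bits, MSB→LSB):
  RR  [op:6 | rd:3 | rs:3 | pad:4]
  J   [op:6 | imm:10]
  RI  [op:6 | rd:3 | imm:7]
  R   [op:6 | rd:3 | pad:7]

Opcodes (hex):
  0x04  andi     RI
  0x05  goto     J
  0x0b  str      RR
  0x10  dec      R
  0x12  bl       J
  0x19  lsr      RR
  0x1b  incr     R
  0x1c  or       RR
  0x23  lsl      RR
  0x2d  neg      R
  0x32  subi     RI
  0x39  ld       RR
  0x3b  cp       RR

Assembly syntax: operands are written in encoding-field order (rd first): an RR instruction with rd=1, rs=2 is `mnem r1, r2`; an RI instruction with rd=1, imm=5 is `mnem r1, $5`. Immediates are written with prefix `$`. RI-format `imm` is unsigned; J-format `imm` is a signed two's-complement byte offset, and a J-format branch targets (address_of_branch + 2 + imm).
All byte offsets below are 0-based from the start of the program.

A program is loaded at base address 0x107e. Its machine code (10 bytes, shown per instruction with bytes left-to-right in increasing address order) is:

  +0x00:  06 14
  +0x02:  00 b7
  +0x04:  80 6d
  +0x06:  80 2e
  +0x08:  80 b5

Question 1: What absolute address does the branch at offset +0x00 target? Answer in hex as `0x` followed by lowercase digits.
0x1086

@+00  little-endian(06 14) = 0x1406
  opcode bits[15:10]=0x5: goto/J
  imm: (w>>0)&0x3ff=0x6 → $6
  target = base 0x107e + off 0x00 + 2 + imm 6 = 0x1086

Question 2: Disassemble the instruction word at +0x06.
[06] 80 2e → 0x2e80
  op=0x2e80>>10=0xb ⇒ str (RR)
  [9:7] rd=5 = r5
  [6:4] rs=0 = r0

str r5, r0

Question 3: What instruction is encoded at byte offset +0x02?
neg r6

@+02  little-endian(00 b7) = 0xb700
  op=0xb700>>10=0x2d ⇒ neg (R)
  rd: (w>>7)&0x7=0x6 → r6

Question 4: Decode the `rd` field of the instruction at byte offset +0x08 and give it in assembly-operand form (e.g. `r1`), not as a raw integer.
r3

@+08  little-endian(80 b5) = 0xb580
  op=0xb580>>10=0x2d ⇒ neg (R)
  rd@[9:7]=0x3 ⇒ r3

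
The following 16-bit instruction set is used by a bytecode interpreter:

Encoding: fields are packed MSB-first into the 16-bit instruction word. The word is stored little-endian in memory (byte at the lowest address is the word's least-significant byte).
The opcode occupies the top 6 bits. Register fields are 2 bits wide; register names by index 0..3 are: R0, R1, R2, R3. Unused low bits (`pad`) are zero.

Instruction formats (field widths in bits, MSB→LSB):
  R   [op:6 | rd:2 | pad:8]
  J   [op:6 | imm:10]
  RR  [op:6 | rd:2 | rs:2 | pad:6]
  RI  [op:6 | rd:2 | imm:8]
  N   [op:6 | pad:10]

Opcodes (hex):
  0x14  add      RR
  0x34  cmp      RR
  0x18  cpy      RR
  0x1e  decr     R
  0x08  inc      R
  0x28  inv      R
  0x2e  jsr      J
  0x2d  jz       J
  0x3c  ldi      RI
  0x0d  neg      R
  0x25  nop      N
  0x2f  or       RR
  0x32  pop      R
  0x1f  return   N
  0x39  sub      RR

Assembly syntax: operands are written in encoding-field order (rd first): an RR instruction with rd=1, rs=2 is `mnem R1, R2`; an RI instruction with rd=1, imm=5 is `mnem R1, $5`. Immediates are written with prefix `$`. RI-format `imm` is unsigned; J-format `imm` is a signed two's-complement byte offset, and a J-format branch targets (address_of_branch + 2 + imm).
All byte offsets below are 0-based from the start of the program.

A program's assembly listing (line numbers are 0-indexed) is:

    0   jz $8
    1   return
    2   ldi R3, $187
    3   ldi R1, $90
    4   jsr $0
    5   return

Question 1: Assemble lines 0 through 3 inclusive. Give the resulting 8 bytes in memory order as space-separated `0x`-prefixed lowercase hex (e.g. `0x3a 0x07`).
L0: jz op=0x2d:6|imm=8:10 ⇒ 0xb408 ⇒ little 08 b4
L1: return op=0x1f:6|pad=0:10 ⇒ 0x7c00 ⇒ little 00 7c
L2: ldi op=0x3c:6|rd=3:2|imm=187:8 ⇒ 0xf3bb ⇒ little bb f3
L3: ldi op=0x3c:6|rd=1:2|imm=90:8 ⇒ 0xf15a ⇒ little 5a f1

0x08 0xb4 0x00 0x7c 0xbb 0xf3 0x5a 0xf1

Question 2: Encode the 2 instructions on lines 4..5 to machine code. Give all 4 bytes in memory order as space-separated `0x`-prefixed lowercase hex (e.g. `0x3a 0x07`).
0x00 0xb8 0x00 0x7c

L4: jsr op=0x2e:6|imm=0:10 ⇒ 0xb800 ⇒ little 00 b8
L5: return op=0x1f:6|pad=0:10 ⇒ 0x7c00 ⇒ little 00 7c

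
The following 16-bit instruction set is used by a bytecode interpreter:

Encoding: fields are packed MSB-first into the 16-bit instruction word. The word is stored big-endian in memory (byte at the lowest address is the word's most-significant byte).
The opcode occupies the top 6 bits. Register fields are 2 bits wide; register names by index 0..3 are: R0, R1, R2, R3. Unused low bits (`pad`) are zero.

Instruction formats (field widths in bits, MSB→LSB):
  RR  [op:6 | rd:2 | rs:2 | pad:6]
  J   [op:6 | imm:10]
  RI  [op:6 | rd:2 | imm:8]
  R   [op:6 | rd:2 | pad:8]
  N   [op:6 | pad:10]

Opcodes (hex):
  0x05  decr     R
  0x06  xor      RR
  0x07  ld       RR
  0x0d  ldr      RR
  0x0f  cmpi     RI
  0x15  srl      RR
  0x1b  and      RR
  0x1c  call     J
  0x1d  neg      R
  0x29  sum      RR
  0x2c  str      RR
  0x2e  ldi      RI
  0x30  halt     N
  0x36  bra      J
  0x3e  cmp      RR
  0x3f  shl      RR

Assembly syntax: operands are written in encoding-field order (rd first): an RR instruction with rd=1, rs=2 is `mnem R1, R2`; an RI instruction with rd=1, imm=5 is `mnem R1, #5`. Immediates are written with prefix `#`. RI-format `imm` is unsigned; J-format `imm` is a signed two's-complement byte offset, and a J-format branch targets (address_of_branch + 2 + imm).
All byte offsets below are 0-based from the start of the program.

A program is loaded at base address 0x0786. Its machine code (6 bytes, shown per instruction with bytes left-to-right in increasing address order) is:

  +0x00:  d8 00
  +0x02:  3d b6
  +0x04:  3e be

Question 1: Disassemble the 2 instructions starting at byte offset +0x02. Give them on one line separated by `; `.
cmpi R1, #182; cmpi R2, #190

off 0x02: read 3d b6 as big → 0x3db6
  op=0x3db6>>10=0xf ⇒ cmpi (RI)
  [9:8] rd=1 = R1
  [7:0] imm=182 = #182
off 0x04: read 3e be as big → 0x3ebe
  op=0x3ebe>>10=0xf ⇒ cmpi (RI)
  [9:8] rd=2 = R2
  [7:0] imm=190 = #190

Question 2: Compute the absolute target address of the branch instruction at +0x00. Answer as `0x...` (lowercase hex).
0x0788

@+00  big-endian(d8 00) = 0xd800
  op=0xd800>>10=0x36 ⇒ bra (J)
  [9:0] imm=0 = #0
  target = base 0x0786 + off 0x00 + 2 + imm 0 = 0x0788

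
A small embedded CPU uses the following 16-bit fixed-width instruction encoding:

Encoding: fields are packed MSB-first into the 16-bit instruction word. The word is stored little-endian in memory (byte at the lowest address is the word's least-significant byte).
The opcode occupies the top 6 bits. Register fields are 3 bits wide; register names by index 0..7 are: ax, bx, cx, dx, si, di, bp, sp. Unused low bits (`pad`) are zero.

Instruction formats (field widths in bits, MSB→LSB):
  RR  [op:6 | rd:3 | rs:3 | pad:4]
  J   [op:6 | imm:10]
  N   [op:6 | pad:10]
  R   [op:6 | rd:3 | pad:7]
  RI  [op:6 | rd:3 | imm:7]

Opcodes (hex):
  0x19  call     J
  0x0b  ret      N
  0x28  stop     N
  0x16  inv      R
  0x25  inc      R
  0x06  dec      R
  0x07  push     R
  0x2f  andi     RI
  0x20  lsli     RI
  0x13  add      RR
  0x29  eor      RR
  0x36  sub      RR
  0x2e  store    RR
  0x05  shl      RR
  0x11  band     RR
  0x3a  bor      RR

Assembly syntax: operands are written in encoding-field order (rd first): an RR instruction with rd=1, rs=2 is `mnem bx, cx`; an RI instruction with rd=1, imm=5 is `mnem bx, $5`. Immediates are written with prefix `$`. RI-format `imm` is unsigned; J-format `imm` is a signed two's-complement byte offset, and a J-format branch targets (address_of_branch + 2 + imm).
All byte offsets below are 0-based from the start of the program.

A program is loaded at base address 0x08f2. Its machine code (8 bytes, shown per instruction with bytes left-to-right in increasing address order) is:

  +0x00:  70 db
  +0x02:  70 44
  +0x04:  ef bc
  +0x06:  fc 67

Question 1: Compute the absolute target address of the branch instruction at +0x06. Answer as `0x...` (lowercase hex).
[06] fc 67 → 0x67fc
  opcode bits[15:10]=0x19: call/J
  imm: (w>>0)&0x3ff=0x3fc (s10→-4) → $-4
  target = base 0x08f2 + off 0x06 + 2 + imm -4 = 0x08f6

0x08f6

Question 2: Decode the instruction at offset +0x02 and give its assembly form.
off 0x02: read 70 44 as little → 0x4470
  top 6b → 0x11 → band [RR]
  [9:7] rd=0 = ax
  [6:4] rs=7 = sp

band ax, sp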